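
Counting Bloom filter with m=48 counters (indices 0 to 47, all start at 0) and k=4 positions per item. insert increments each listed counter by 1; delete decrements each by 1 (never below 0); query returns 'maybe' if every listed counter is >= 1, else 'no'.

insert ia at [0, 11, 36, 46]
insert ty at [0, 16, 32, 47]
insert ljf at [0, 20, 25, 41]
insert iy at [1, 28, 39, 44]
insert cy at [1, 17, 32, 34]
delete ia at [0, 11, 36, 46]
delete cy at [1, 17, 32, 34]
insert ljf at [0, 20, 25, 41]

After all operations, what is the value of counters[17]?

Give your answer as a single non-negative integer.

Step 1: insert ia at [0, 11, 36, 46] -> counters=[1,0,0,0,0,0,0,0,0,0,0,1,0,0,0,0,0,0,0,0,0,0,0,0,0,0,0,0,0,0,0,0,0,0,0,0,1,0,0,0,0,0,0,0,0,0,1,0]
Step 2: insert ty at [0, 16, 32, 47] -> counters=[2,0,0,0,0,0,0,0,0,0,0,1,0,0,0,0,1,0,0,0,0,0,0,0,0,0,0,0,0,0,0,0,1,0,0,0,1,0,0,0,0,0,0,0,0,0,1,1]
Step 3: insert ljf at [0, 20, 25, 41] -> counters=[3,0,0,0,0,0,0,0,0,0,0,1,0,0,0,0,1,0,0,0,1,0,0,0,0,1,0,0,0,0,0,0,1,0,0,0,1,0,0,0,0,1,0,0,0,0,1,1]
Step 4: insert iy at [1, 28, 39, 44] -> counters=[3,1,0,0,0,0,0,0,0,0,0,1,0,0,0,0,1,0,0,0,1,0,0,0,0,1,0,0,1,0,0,0,1,0,0,0,1,0,0,1,0,1,0,0,1,0,1,1]
Step 5: insert cy at [1, 17, 32, 34] -> counters=[3,2,0,0,0,0,0,0,0,0,0,1,0,0,0,0,1,1,0,0,1,0,0,0,0,1,0,0,1,0,0,0,2,0,1,0,1,0,0,1,0,1,0,0,1,0,1,1]
Step 6: delete ia at [0, 11, 36, 46] -> counters=[2,2,0,0,0,0,0,0,0,0,0,0,0,0,0,0,1,1,0,0,1,0,0,0,0,1,0,0,1,0,0,0,2,0,1,0,0,0,0,1,0,1,0,0,1,0,0,1]
Step 7: delete cy at [1, 17, 32, 34] -> counters=[2,1,0,0,0,0,0,0,0,0,0,0,0,0,0,0,1,0,0,0,1,0,0,0,0,1,0,0,1,0,0,0,1,0,0,0,0,0,0,1,0,1,0,0,1,0,0,1]
Step 8: insert ljf at [0, 20, 25, 41] -> counters=[3,1,0,0,0,0,0,0,0,0,0,0,0,0,0,0,1,0,0,0,2,0,0,0,0,2,0,0,1,0,0,0,1,0,0,0,0,0,0,1,0,2,0,0,1,0,0,1]
Final counters=[3,1,0,0,0,0,0,0,0,0,0,0,0,0,0,0,1,0,0,0,2,0,0,0,0,2,0,0,1,0,0,0,1,0,0,0,0,0,0,1,0,2,0,0,1,0,0,1] -> counters[17]=0

Answer: 0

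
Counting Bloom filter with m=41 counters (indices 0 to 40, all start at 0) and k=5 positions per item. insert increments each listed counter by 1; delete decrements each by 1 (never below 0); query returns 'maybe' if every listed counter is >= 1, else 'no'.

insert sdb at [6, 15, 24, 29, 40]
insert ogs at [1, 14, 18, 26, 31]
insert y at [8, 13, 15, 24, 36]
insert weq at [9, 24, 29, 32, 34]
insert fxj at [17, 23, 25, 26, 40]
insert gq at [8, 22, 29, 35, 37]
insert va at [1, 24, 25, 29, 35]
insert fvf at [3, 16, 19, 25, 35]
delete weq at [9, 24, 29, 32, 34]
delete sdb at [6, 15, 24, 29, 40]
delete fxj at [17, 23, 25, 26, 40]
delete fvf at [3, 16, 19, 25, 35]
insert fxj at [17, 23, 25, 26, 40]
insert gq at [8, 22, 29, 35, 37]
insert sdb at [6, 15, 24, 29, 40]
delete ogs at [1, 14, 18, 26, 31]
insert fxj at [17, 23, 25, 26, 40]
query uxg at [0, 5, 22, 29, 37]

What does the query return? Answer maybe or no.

Step 1: insert sdb at [6, 15, 24, 29, 40] -> counters=[0,0,0,0,0,0,1,0,0,0,0,0,0,0,0,1,0,0,0,0,0,0,0,0,1,0,0,0,0,1,0,0,0,0,0,0,0,0,0,0,1]
Step 2: insert ogs at [1, 14, 18, 26, 31] -> counters=[0,1,0,0,0,0,1,0,0,0,0,0,0,0,1,1,0,0,1,0,0,0,0,0,1,0,1,0,0,1,0,1,0,0,0,0,0,0,0,0,1]
Step 3: insert y at [8, 13, 15, 24, 36] -> counters=[0,1,0,0,0,0,1,0,1,0,0,0,0,1,1,2,0,0,1,0,0,0,0,0,2,0,1,0,0,1,0,1,0,0,0,0,1,0,0,0,1]
Step 4: insert weq at [9, 24, 29, 32, 34] -> counters=[0,1,0,0,0,0,1,0,1,1,0,0,0,1,1,2,0,0,1,0,0,0,0,0,3,0,1,0,0,2,0,1,1,0,1,0,1,0,0,0,1]
Step 5: insert fxj at [17, 23, 25, 26, 40] -> counters=[0,1,0,0,0,0,1,0,1,1,0,0,0,1,1,2,0,1,1,0,0,0,0,1,3,1,2,0,0,2,0,1,1,0,1,0,1,0,0,0,2]
Step 6: insert gq at [8, 22, 29, 35, 37] -> counters=[0,1,0,0,0,0,1,0,2,1,0,0,0,1,1,2,0,1,1,0,0,0,1,1,3,1,2,0,0,3,0,1,1,0,1,1,1,1,0,0,2]
Step 7: insert va at [1, 24, 25, 29, 35] -> counters=[0,2,0,0,0,0,1,0,2,1,0,0,0,1,1,2,0,1,1,0,0,0,1,1,4,2,2,0,0,4,0,1,1,0,1,2,1,1,0,0,2]
Step 8: insert fvf at [3, 16, 19, 25, 35] -> counters=[0,2,0,1,0,0,1,0,2,1,0,0,0,1,1,2,1,1,1,1,0,0,1,1,4,3,2,0,0,4,0,1,1,0,1,3,1,1,0,0,2]
Step 9: delete weq at [9, 24, 29, 32, 34] -> counters=[0,2,0,1,0,0,1,0,2,0,0,0,0,1,1,2,1,1,1,1,0,0,1,1,3,3,2,0,0,3,0,1,0,0,0,3,1,1,0,0,2]
Step 10: delete sdb at [6, 15, 24, 29, 40] -> counters=[0,2,0,1,0,0,0,0,2,0,0,0,0,1,1,1,1,1,1,1,0,0,1,1,2,3,2,0,0,2,0,1,0,0,0,3,1,1,0,0,1]
Step 11: delete fxj at [17, 23, 25, 26, 40] -> counters=[0,2,0,1,0,0,0,0,2,0,0,0,0,1,1,1,1,0,1,1,0,0,1,0,2,2,1,0,0,2,0,1,0,0,0,3,1,1,0,0,0]
Step 12: delete fvf at [3, 16, 19, 25, 35] -> counters=[0,2,0,0,0,0,0,0,2,0,0,0,0,1,1,1,0,0,1,0,0,0,1,0,2,1,1,0,0,2,0,1,0,0,0,2,1,1,0,0,0]
Step 13: insert fxj at [17, 23, 25, 26, 40] -> counters=[0,2,0,0,0,0,0,0,2,0,0,0,0,1,1,1,0,1,1,0,0,0,1,1,2,2,2,0,0,2,0,1,0,0,0,2,1,1,0,0,1]
Step 14: insert gq at [8, 22, 29, 35, 37] -> counters=[0,2,0,0,0,0,0,0,3,0,0,0,0,1,1,1,0,1,1,0,0,0,2,1,2,2,2,0,0,3,0,1,0,0,0,3,1,2,0,0,1]
Step 15: insert sdb at [6, 15, 24, 29, 40] -> counters=[0,2,0,0,0,0,1,0,3,0,0,0,0,1,1,2,0,1,1,0,0,0,2,1,3,2,2,0,0,4,0,1,0,0,0,3,1,2,0,0,2]
Step 16: delete ogs at [1, 14, 18, 26, 31] -> counters=[0,1,0,0,0,0,1,0,3,0,0,0,0,1,0,2,0,1,0,0,0,0,2,1,3,2,1,0,0,4,0,0,0,0,0,3,1,2,0,0,2]
Step 17: insert fxj at [17, 23, 25, 26, 40] -> counters=[0,1,0,0,0,0,1,0,3,0,0,0,0,1,0,2,0,2,0,0,0,0,2,2,3,3,2,0,0,4,0,0,0,0,0,3,1,2,0,0,3]
Query uxg: check counters[0]=0 counters[5]=0 counters[22]=2 counters[29]=4 counters[37]=2 -> no

Answer: no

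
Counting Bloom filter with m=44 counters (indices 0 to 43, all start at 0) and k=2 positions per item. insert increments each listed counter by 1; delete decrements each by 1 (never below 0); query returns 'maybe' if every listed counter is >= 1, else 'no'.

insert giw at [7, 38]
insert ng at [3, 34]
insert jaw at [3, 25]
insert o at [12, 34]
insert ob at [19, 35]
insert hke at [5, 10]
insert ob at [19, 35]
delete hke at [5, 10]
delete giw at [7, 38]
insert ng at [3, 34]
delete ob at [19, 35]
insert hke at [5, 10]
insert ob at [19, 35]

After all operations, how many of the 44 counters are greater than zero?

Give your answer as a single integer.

Step 1: insert giw at [7, 38] -> counters=[0,0,0,0,0,0,0,1,0,0,0,0,0,0,0,0,0,0,0,0,0,0,0,0,0,0,0,0,0,0,0,0,0,0,0,0,0,0,1,0,0,0,0,0]
Step 2: insert ng at [3, 34] -> counters=[0,0,0,1,0,0,0,1,0,0,0,0,0,0,0,0,0,0,0,0,0,0,0,0,0,0,0,0,0,0,0,0,0,0,1,0,0,0,1,0,0,0,0,0]
Step 3: insert jaw at [3, 25] -> counters=[0,0,0,2,0,0,0,1,0,0,0,0,0,0,0,0,0,0,0,0,0,0,0,0,0,1,0,0,0,0,0,0,0,0,1,0,0,0,1,0,0,0,0,0]
Step 4: insert o at [12, 34] -> counters=[0,0,0,2,0,0,0,1,0,0,0,0,1,0,0,0,0,0,0,0,0,0,0,0,0,1,0,0,0,0,0,0,0,0,2,0,0,0,1,0,0,0,0,0]
Step 5: insert ob at [19, 35] -> counters=[0,0,0,2,0,0,0,1,0,0,0,0,1,0,0,0,0,0,0,1,0,0,0,0,0,1,0,0,0,0,0,0,0,0,2,1,0,0,1,0,0,0,0,0]
Step 6: insert hke at [5, 10] -> counters=[0,0,0,2,0,1,0,1,0,0,1,0,1,0,0,0,0,0,0,1,0,0,0,0,0,1,0,0,0,0,0,0,0,0,2,1,0,0,1,0,0,0,0,0]
Step 7: insert ob at [19, 35] -> counters=[0,0,0,2,0,1,0,1,0,0,1,0,1,0,0,0,0,0,0,2,0,0,0,0,0,1,0,0,0,0,0,0,0,0,2,2,0,0,1,0,0,0,0,0]
Step 8: delete hke at [5, 10] -> counters=[0,0,0,2,0,0,0,1,0,0,0,0,1,0,0,0,0,0,0,2,0,0,0,0,0,1,0,0,0,0,0,0,0,0,2,2,0,0,1,0,0,0,0,0]
Step 9: delete giw at [7, 38] -> counters=[0,0,0,2,0,0,0,0,0,0,0,0,1,0,0,0,0,0,0,2,0,0,0,0,0,1,0,0,0,0,0,0,0,0,2,2,0,0,0,0,0,0,0,0]
Step 10: insert ng at [3, 34] -> counters=[0,0,0,3,0,0,0,0,0,0,0,0,1,0,0,0,0,0,0,2,0,0,0,0,0,1,0,0,0,0,0,0,0,0,3,2,0,0,0,0,0,0,0,0]
Step 11: delete ob at [19, 35] -> counters=[0,0,0,3,0,0,0,0,0,0,0,0,1,0,0,0,0,0,0,1,0,0,0,0,0,1,0,0,0,0,0,0,0,0,3,1,0,0,0,0,0,0,0,0]
Step 12: insert hke at [5, 10] -> counters=[0,0,0,3,0,1,0,0,0,0,1,0,1,0,0,0,0,0,0,1,0,0,0,0,0,1,0,0,0,0,0,0,0,0,3,1,0,0,0,0,0,0,0,0]
Step 13: insert ob at [19, 35] -> counters=[0,0,0,3,0,1,0,0,0,0,1,0,1,0,0,0,0,0,0,2,0,0,0,0,0,1,0,0,0,0,0,0,0,0,3,2,0,0,0,0,0,0,0,0]
Final counters=[0,0,0,3,0,1,0,0,0,0,1,0,1,0,0,0,0,0,0,2,0,0,0,0,0,1,0,0,0,0,0,0,0,0,3,2,0,0,0,0,0,0,0,0] -> 8 nonzero

Answer: 8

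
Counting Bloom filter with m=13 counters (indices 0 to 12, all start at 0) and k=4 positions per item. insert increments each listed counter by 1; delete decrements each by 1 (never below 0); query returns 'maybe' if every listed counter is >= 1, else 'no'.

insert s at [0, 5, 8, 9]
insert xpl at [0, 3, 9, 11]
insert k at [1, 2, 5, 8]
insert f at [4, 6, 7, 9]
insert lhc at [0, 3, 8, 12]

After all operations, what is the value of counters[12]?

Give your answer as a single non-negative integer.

Step 1: insert s at [0, 5, 8, 9] -> counters=[1,0,0,0,0,1,0,0,1,1,0,0,0]
Step 2: insert xpl at [0, 3, 9, 11] -> counters=[2,0,0,1,0,1,0,0,1,2,0,1,0]
Step 3: insert k at [1, 2, 5, 8] -> counters=[2,1,1,1,0,2,0,0,2,2,0,1,0]
Step 4: insert f at [4, 6, 7, 9] -> counters=[2,1,1,1,1,2,1,1,2,3,0,1,0]
Step 5: insert lhc at [0, 3, 8, 12] -> counters=[3,1,1,2,1,2,1,1,3,3,0,1,1]
Final counters=[3,1,1,2,1,2,1,1,3,3,0,1,1] -> counters[12]=1

Answer: 1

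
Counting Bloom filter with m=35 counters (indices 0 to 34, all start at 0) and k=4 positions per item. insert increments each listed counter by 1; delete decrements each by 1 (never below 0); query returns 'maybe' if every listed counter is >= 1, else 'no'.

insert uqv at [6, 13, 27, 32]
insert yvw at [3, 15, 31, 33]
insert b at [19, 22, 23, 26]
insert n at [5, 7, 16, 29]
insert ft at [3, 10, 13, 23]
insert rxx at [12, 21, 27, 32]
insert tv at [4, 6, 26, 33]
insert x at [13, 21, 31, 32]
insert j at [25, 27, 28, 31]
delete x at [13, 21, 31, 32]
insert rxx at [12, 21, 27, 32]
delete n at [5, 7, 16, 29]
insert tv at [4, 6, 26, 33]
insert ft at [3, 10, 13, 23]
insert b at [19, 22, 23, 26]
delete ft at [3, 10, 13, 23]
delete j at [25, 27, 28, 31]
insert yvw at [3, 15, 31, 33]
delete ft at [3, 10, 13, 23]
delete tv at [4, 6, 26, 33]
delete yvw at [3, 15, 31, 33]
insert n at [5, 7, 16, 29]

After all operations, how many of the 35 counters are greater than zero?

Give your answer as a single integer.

Answer: 19

Derivation:
Step 1: insert uqv at [6, 13, 27, 32] -> counters=[0,0,0,0,0,0,1,0,0,0,0,0,0,1,0,0,0,0,0,0,0,0,0,0,0,0,0,1,0,0,0,0,1,0,0]
Step 2: insert yvw at [3, 15, 31, 33] -> counters=[0,0,0,1,0,0,1,0,0,0,0,0,0,1,0,1,0,0,0,0,0,0,0,0,0,0,0,1,0,0,0,1,1,1,0]
Step 3: insert b at [19, 22, 23, 26] -> counters=[0,0,0,1,0,0,1,0,0,0,0,0,0,1,0,1,0,0,0,1,0,0,1,1,0,0,1,1,0,0,0,1,1,1,0]
Step 4: insert n at [5, 7, 16, 29] -> counters=[0,0,0,1,0,1,1,1,0,0,0,0,0,1,0,1,1,0,0,1,0,0,1,1,0,0,1,1,0,1,0,1,1,1,0]
Step 5: insert ft at [3, 10, 13, 23] -> counters=[0,0,0,2,0,1,1,1,0,0,1,0,0,2,0,1,1,0,0,1,0,0,1,2,0,0,1,1,0,1,0,1,1,1,0]
Step 6: insert rxx at [12, 21, 27, 32] -> counters=[0,0,0,2,0,1,1,1,0,0,1,0,1,2,0,1,1,0,0,1,0,1,1,2,0,0,1,2,0,1,0,1,2,1,0]
Step 7: insert tv at [4, 6, 26, 33] -> counters=[0,0,0,2,1,1,2,1,0,0,1,0,1,2,0,1,1,0,0,1,0,1,1,2,0,0,2,2,0,1,0,1,2,2,0]
Step 8: insert x at [13, 21, 31, 32] -> counters=[0,0,0,2,1,1,2,1,0,0,1,0,1,3,0,1,1,0,0,1,0,2,1,2,0,0,2,2,0,1,0,2,3,2,0]
Step 9: insert j at [25, 27, 28, 31] -> counters=[0,0,0,2,1,1,2,1,0,0,1,0,1,3,0,1,1,0,0,1,0,2,1,2,0,1,2,3,1,1,0,3,3,2,0]
Step 10: delete x at [13, 21, 31, 32] -> counters=[0,0,0,2,1,1,2,1,0,0,1,0,1,2,0,1,1,0,0,1,0,1,1,2,0,1,2,3,1,1,0,2,2,2,0]
Step 11: insert rxx at [12, 21, 27, 32] -> counters=[0,0,0,2,1,1,2,1,0,0,1,0,2,2,0,1,1,0,0,1,0,2,1,2,0,1,2,4,1,1,0,2,3,2,0]
Step 12: delete n at [5, 7, 16, 29] -> counters=[0,0,0,2,1,0,2,0,0,0,1,0,2,2,0,1,0,0,0,1,0,2,1,2,0,1,2,4,1,0,0,2,3,2,0]
Step 13: insert tv at [4, 6, 26, 33] -> counters=[0,0,0,2,2,0,3,0,0,0,1,0,2,2,0,1,0,0,0,1,0,2,1,2,0,1,3,4,1,0,0,2,3,3,0]
Step 14: insert ft at [3, 10, 13, 23] -> counters=[0,0,0,3,2,0,3,0,0,0,2,0,2,3,0,1,0,0,0,1,0,2,1,3,0,1,3,4,1,0,0,2,3,3,0]
Step 15: insert b at [19, 22, 23, 26] -> counters=[0,0,0,3,2,0,3,0,0,0,2,0,2,3,0,1,0,0,0,2,0,2,2,4,0,1,4,4,1,0,0,2,3,3,0]
Step 16: delete ft at [3, 10, 13, 23] -> counters=[0,0,0,2,2,0,3,0,0,0,1,0,2,2,0,1,0,0,0,2,0,2,2,3,0,1,4,4,1,0,0,2,3,3,0]
Step 17: delete j at [25, 27, 28, 31] -> counters=[0,0,0,2,2,0,3,0,0,0,1,0,2,2,0,1,0,0,0,2,0,2,2,3,0,0,4,3,0,0,0,1,3,3,0]
Step 18: insert yvw at [3, 15, 31, 33] -> counters=[0,0,0,3,2,0,3,0,0,0,1,0,2,2,0,2,0,0,0,2,0,2,2,3,0,0,4,3,0,0,0,2,3,4,0]
Step 19: delete ft at [3, 10, 13, 23] -> counters=[0,0,0,2,2,0,3,0,0,0,0,0,2,1,0,2,0,0,0,2,0,2,2,2,0,0,4,3,0,0,0,2,3,4,0]
Step 20: delete tv at [4, 6, 26, 33] -> counters=[0,0,0,2,1,0,2,0,0,0,0,0,2,1,0,2,0,0,0,2,0,2,2,2,0,0,3,3,0,0,0,2,3,3,0]
Step 21: delete yvw at [3, 15, 31, 33] -> counters=[0,0,0,1,1,0,2,0,0,0,0,0,2,1,0,1,0,0,0,2,0,2,2,2,0,0,3,3,0,0,0,1,3,2,0]
Step 22: insert n at [5, 7, 16, 29] -> counters=[0,0,0,1,1,1,2,1,0,0,0,0,2,1,0,1,1,0,0,2,0,2,2,2,0,0,3,3,0,1,0,1,3,2,0]
Final counters=[0,0,0,1,1,1,2,1,0,0,0,0,2,1,0,1,1,0,0,2,0,2,2,2,0,0,3,3,0,1,0,1,3,2,0] -> 19 nonzero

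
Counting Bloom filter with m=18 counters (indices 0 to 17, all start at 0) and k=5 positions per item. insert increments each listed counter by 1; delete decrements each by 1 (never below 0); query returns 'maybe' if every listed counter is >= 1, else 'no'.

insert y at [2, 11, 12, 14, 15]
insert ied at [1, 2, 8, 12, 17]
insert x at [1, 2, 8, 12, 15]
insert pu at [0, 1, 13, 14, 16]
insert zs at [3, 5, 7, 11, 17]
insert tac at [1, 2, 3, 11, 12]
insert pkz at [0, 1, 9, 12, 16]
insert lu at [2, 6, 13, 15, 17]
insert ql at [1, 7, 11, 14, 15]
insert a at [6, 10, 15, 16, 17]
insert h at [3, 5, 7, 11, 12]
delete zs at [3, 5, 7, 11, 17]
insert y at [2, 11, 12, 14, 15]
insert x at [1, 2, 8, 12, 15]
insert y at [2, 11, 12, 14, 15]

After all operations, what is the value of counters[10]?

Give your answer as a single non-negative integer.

Step 1: insert y at [2, 11, 12, 14, 15] -> counters=[0,0,1,0,0,0,0,0,0,0,0,1,1,0,1,1,0,0]
Step 2: insert ied at [1, 2, 8, 12, 17] -> counters=[0,1,2,0,0,0,0,0,1,0,0,1,2,0,1,1,0,1]
Step 3: insert x at [1, 2, 8, 12, 15] -> counters=[0,2,3,0,0,0,0,0,2,0,0,1,3,0,1,2,0,1]
Step 4: insert pu at [0, 1, 13, 14, 16] -> counters=[1,3,3,0,0,0,0,0,2,0,0,1,3,1,2,2,1,1]
Step 5: insert zs at [3, 5, 7, 11, 17] -> counters=[1,3,3,1,0,1,0,1,2,0,0,2,3,1,2,2,1,2]
Step 6: insert tac at [1, 2, 3, 11, 12] -> counters=[1,4,4,2,0,1,0,1,2,0,0,3,4,1,2,2,1,2]
Step 7: insert pkz at [0, 1, 9, 12, 16] -> counters=[2,5,4,2,0,1,0,1,2,1,0,3,5,1,2,2,2,2]
Step 8: insert lu at [2, 6, 13, 15, 17] -> counters=[2,5,5,2,0,1,1,1,2,1,0,3,5,2,2,3,2,3]
Step 9: insert ql at [1, 7, 11, 14, 15] -> counters=[2,6,5,2,0,1,1,2,2,1,0,4,5,2,3,4,2,3]
Step 10: insert a at [6, 10, 15, 16, 17] -> counters=[2,6,5,2,0,1,2,2,2,1,1,4,5,2,3,5,3,4]
Step 11: insert h at [3, 5, 7, 11, 12] -> counters=[2,6,5,3,0,2,2,3,2,1,1,5,6,2,3,5,3,4]
Step 12: delete zs at [3, 5, 7, 11, 17] -> counters=[2,6,5,2,0,1,2,2,2,1,1,4,6,2,3,5,3,3]
Step 13: insert y at [2, 11, 12, 14, 15] -> counters=[2,6,6,2,0,1,2,2,2,1,1,5,7,2,4,6,3,3]
Step 14: insert x at [1, 2, 8, 12, 15] -> counters=[2,7,7,2,0,1,2,2,3,1,1,5,8,2,4,7,3,3]
Step 15: insert y at [2, 11, 12, 14, 15] -> counters=[2,7,8,2,0,1,2,2,3,1,1,6,9,2,5,8,3,3]
Final counters=[2,7,8,2,0,1,2,2,3,1,1,6,9,2,5,8,3,3] -> counters[10]=1

Answer: 1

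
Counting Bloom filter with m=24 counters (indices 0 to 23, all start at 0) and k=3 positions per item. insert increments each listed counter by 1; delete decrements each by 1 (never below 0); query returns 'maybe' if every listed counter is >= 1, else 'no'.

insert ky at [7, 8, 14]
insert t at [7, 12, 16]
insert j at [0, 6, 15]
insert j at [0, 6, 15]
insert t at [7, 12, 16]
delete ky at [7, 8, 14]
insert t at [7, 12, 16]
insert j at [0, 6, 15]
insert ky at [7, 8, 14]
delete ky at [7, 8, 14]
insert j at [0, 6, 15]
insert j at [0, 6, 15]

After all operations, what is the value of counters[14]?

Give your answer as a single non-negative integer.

Answer: 0

Derivation:
Step 1: insert ky at [7, 8, 14] -> counters=[0,0,0,0,0,0,0,1,1,0,0,0,0,0,1,0,0,0,0,0,0,0,0,0]
Step 2: insert t at [7, 12, 16] -> counters=[0,0,0,0,0,0,0,2,1,0,0,0,1,0,1,0,1,0,0,0,0,0,0,0]
Step 3: insert j at [0, 6, 15] -> counters=[1,0,0,0,0,0,1,2,1,0,0,0,1,0,1,1,1,0,0,0,0,0,0,0]
Step 4: insert j at [0, 6, 15] -> counters=[2,0,0,0,0,0,2,2,1,0,0,0,1,0,1,2,1,0,0,0,0,0,0,0]
Step 5: insert t at [7, 12, 16] -> counters=[2,0,0,0,0,0,2,3,1,0,0,0,2,0,1,2,2,0,0,0,0,0,0,0]
Step 6: delete ky at [7, 8, 14] -> counters=[2,0,0,0,0,0,2,2,0,0,0,0,2,0,0,2,2,0,0,0,0,0,0,0]
Step 7: insert t at [7, 12, 16] -> counters=[2,0,0,0,0,0,2,3,0,0,0,0,3,0,0,2,3,0,0,0,0,0,0,0]
Step 8: insert j at [0, 6, 15] -> counters=[3,0,0,0,0,0,3,3,0,0,0,0,3,0,0,3,3,0,0,0,0,0,0,0]
Step 9: insert ky at [7, 8, 14] -> counters=[3,0,0,0,0,0,3,4,1,0,0,0,3,0,1,3,3,0,0,0,0,0,0,0]
Step 10: delete ky at [7, 8, 14] -> counters=[3,0,0,0,0,0,3,3,0,0,0,0,3,0,0,3,3,0,0,0,0,0,0,0]
Step 11: insert j at [0, 6, 15] -> counters=[4,0,0,0,0,0,4,3,0,0,0,0,3,0,0,4,3,0,0,0,0,0,0,0]
Step 12: insert j at [0, 6, 15] -> counters=[5,0,0,0,0,0,5,3,0,0,0,0,3,0,0,5,3,0,0,0,0,0,0,0]
Final counters=[5,0,0,0,0,0,5,3,0,0,0,0,3,0,0,5,3,0,0,0,0,0,0,0] -> counters[14]=0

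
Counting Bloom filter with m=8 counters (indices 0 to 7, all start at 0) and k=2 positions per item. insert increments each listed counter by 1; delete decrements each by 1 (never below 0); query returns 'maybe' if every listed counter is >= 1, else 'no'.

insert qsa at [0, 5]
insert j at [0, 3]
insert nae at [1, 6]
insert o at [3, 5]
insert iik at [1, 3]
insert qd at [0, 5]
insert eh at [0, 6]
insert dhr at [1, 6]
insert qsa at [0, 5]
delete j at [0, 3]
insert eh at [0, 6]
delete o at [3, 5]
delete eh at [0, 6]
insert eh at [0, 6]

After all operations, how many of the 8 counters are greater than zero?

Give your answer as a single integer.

Answer: 5

Derivation:
Step 1: insert qsa at [0, 5] -> counters=[1,0,0,0,0,1,0,0]
Step 2: insert j at [0, 3] -> counters=[2,0,0,1,0,1,0,0]
Step 3: insert nae at [1, 6] -> counters=[2,1,0,1,0,1,1,0]
Step 4: insert o at [3, 5] -> counters=[2,1,0,2,0,2,1,0]
Step 5: insert iik at [1, 3] -> counters=[2,2,0,3,0,2,1,0]
Step 6: insert qd at [0, 5] -> counters=[3,2,0,3,0,3,1,0]
Step 7: insert eh at [0, 6] -> counters=[4,2,0,3,0,3,2,0]
Step 8: insert dhr at [1, 6] -> counters=[4,3,0,3,0,3,3,0]
Step 9: insert qsa at [0, 5] -> counters=[5,3,0,3,0,4,3,0]
Step 10: delete j at [0, 3] -> counters=[4,3,0,2,0,4,3,0]
Step 11: insert eh at [0, 6] -> counters=[5,3,0,2,0,4,4,0]
Step 12: delete o at [3, 5] -> counters=[5,3,0,1,0,3,4,0]
Step 13: delete eh at [0, 6] -> counters=[4,3,0,1,0,3,3,0]
Step 14: insert eh at [0, 6] -> counters=[5,3,0,1,0,3,4,0]
Final counters=[5,3,0,1,0,3,4,0] -> 5 nonzero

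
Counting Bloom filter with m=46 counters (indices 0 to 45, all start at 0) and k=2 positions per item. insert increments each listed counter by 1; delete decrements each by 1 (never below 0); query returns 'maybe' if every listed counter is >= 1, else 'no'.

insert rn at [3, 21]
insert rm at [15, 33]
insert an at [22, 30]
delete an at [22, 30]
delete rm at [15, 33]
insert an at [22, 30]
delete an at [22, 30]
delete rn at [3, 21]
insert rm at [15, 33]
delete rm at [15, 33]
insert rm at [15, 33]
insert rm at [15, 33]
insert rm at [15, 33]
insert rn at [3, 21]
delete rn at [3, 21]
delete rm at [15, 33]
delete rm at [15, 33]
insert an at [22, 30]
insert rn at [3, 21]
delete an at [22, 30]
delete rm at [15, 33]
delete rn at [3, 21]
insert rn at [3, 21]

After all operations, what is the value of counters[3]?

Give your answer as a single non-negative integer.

Step 1: insert rn at [3, 21] -> counters=[0,0,0,1,0,0,0,0,0,0,0,0,0,0,0,0,0,0,0,0,0,1,0,0,0,0,0,0,0,0,0,0,0,0,0,0,0,0,0,0,0,0,0,0,0,0]
Step 2: insert rm at [15, 33] -> counters=[0,0,0,1,0,0,0,0,0,0,0,0,0,0,0,1,0,0,0,0,0,1,0,0,0,0,0,0,0,0,0,0,0,1,0,0,0,0,0,0,0,0,0,0,0,0]
Step 3: insert an at [22, 30] -> counters=[0,0,0,1,0,0,0,0,0,0,0,0,0,0,0,1,0,0,0,0,0,1,1,0,0,0,0,0,0,0,1,0,0,1,0,0,0,0,0,0,0,0,0,0,0,0]
Step 4: delete an at [22, 30] -> counters=[0,0,0,1,0,0,0,0,0,0,0,0,0,0,0,1,0,0,0,0,0,1,0,0,0,0,0,0,0,0,0,0,0,1,0,0,0,0,0,0,0,0,0,0,0,0]
Step 5: delete rm at [15, 33] -> counters=[0,0,0,1,0,0,0,0,0,0,0,0,0,0,0,0,0,0,0,0,0,1,0,0,0,0,0,0,0,0,0,0,0,0,0,0,0,0,0,0,0,0,0,0,0,0]
Step 6: insert an at [22, 30] -> counters=[0,0,0,1,0,0,0,0,0,0,0,0,0,0,0,0,0,0,0,0,0,1,1,0,0,0,0,0,0,0,1,0,0,0,0,0,0,0,0,0,0,0,0,0,0,0]
Step 7: delete an at [22, 30] -> counters=[0,0,0,1,0,0,0,0,0,0,0,0,0,0,0,0,0,0,0,0,0,1,0,0,0,0,0,0,0,0,0,0,0,0,0,0,0,0,0,0,0,0,0,0,0,0]
Step 8: delete rn at [3, 21] -> counters=[0,0,0,0,0,0,0,0,0,0,0,0,0,0,0,0,0,0,0,0,0,0,0,0,0,0,0,0,0,0,0,0,0,0,0,0,0,0,0,0,0,0,0,0,0,0]
Step 9: insert rm at [15, 33] -> counters=[0,0,0,0,0,0,0,0,0,0,0,0,0,0,0,1,0,0,0,0,0,0,0,0,0,0,0,0,0,0,0,0,0,1,0,0,0,0,0,0,0,0,0,0,0,0]
Step 10: delete rm at [15, 33] -> counters=[0,0,0,0,0,0,0,0,0,0,0,0,0,0,0,0,0,0,0,0,0,0,0,0,0,0,0,0,0,0,0,0,0,0,0,0,0,0,0,0,0,0,0,0,0,0]
Step 11: insert rm at [15, 33] -> counters=[0,0,0,0,0,0,0,0,0,0,0,0,0,0,0,1,0,0,0,0,0,0,0,0,0,0,0,0,0,0,0,0,0,1,0,0,0,0,0,0,0,0,0,0,0,0]
Step 12: insert rm at [15, 33] -> counters=[0,0,0,0,0,0,0,0,0,0,0,0,0,0,0,2,0,0,0,0,0,0,0,0,0,0,0,0,0,0,0,0,0,2,0,0,0,0,0,0,0,0,0,0,0,0]
Step 13: insert rm at [15, 33] -> counters=[0,0,0,0,0,0,0,0,0,0,0,0,0,0,0,3,0,0,0,0,0,0,0,0,0,0,0,0,0,0,0,0,0,3,0,0,0,0,0,0,0,0,0,0,0,0]
Step 14: insert rn at [3, 21] -> counters=[0,0,0,1,0,0,0,0,0,0,0,0,0,0,0,3,0,0,0,0,0,1,0,0,0,0,0,0,0,0,0,0,0,3,0,0,0,0,0,0,0,0,0,0,0,0]
Step 15: delete rn at [3, 21] -> counters=[0,0,0,0,0,0,0,0,0,0,0,0,0,0,0,3,0,0,0,0,0,0,0,0,0,0,0,0,0,0,0,0,0,3,0,0,0,0,0,0,0,0,0,0,0,0]
Step 16: delete rm at [15, 33] -> counters=[0,0,0,0,0,0,0,0,0,0,0,0,0,0,0,2,0,0,0,0,0,0,0,0,0,0,0,0,0,0,0,0,0,2,0,0,0,0,0,0,0,0,0,0,0,0]
Step 17: delete rm at [15, 33] -> counters=[0,0,0,0,0,0,0,0,0,0,0,0,0,0,0,1,0,0,0,0,0,0,0,0,0,0,0,0,0,0,0,0,0,1,0,0,0,0,0,0,0,0,0,0,0,0]
Step 18: insert an at [22, 30] -> counters=[0,0,0,0,0,0,0,0,0,0,0,0,0,0,0,1,0,0,0,0,0,0,1,0,0,0,0,0,0,0,1,0,0,1,0,0,0,0,0,0,0,0,0,0,0,0]
Step 19: insert rn at [3, 21] -> counters=[0,0,0,1,0,0,0,0,0,0,0,0,0,0,0,1,0,0,0,0,0,1,1,0,0,0,0,0,0,0,1,0,0,1,0,0,0,0,0,0,0,0,0,0,0,0]
Step 20: delete an at [22, 30] -> counters=[0,0,0,1,0,0,0,0,0,0,0,0,0,0,0,1,0,0,0,0,0,1,0,0,0,0,0,0,0,0,0,0,0,1,0,0,0,0,0,0,0,0,0,0,0,0]
Step 21: delete rm at [15, 33] -> counters=[0,0,0,1,0,0,0,0,0,0,0,0,0,0,0,0,0,0,0,0,0,1,0,0,0,0,0,0,0,0,0,0,0,0,0,0,0,0,0,0,0,0,0,0,0,0]
Step 22: delete rn at [3, 21] -> counters=[0,0,0,0,0,0,0,0,0,0,0,0,0,0,0,0,0,0,0,0,0,0,0,0,0,0,0,0,0,0,0,0,0,0,0,0,0,0,0,0,0,0,0,0,0,0]
Step 23: insert rn at [3, 21] -> counters=[0,0,0,1,0,0,0,0,0,0,0,0,0,0,0,0,0,0,0,0,0,1,0,0,0,0,0,0,0,0,0,0,0,0,0,0,0,0,0,0,0,0,0,0,0,0]
Final counters=[0,0,0,1,0,0,0,0,0,0,0,0,0,0,0,0,0,0,0,0,0,1,0,0,0,0,0,0,0,0,0,0,0,0,0,0,0,0,0,0,0,0,0,0,0,0] -> counters[3]=1

Answer: 1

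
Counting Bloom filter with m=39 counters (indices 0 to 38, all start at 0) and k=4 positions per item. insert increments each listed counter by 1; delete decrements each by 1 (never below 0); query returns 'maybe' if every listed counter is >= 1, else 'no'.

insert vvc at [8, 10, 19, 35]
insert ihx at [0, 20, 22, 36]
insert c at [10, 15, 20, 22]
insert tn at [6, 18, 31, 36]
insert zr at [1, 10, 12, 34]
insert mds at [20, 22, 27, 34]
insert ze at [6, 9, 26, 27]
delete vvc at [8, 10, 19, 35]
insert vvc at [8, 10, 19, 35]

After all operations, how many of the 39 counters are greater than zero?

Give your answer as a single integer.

Answer: 18

Derivation:
Step 1: insert vvc at [8, 10, 19, 35] -> counters=[0,0,0,0,0,0,0,0,1,0,1,0,0,0,0,0,0,0,0,1,0,0,0,0,0,0,0,0,0,0,0,0,0,0,0,1,0,0,0]
Step 2: insert ihx at [0, 20, 22, 36] -> counters=[1,0,0,0,0,0,0,0,1,0,1,0,0,0,0,0,0,0,0,1,1,0,1,0,0,0,0,0,0,0,0,0,0,0,0,1,1,0,0]
Step 3: insert c at [10, 15, 20, 22] -> counters=[1,0,0,0,0,0,0,0,1,0,2,0,0,0,0,1,0,0,0,1,2,0,2,0,0,0,0,0,0,0,0,0,0,0,0,1,1,0,0]
Step 4: insert tn at [6, 18, 31, 36] -> counters=[1,0,0,0,0,0,1,0,1,0,2,0,0,0,0,1,0,0,1,1,2,0,2,0,0,0,0,0,0,0,0,1,0,0,0,1,2,0,0]
Step 5: insert zr at [1, 10, 12, 34] -> counters=[1,1,0,0,0,0,1,0,1,0,3,0,1,0,0,1,0,0,1,1,2,0,2,0,0,0,0,0,0,0,0,1,0,0,1,1,2,0,0]
Step 6: insert mds at [20, 22, 27, 34] -> counters=[1,1,0,0,0,0,1,0,1,0,3,0,1,0,0,1,0,0,1,1,3,0,3,0,0,0,0,1,0,0,0,1,0,0,2,1,2,0,0]
Step 7: insert ze at [6, 9, 26, 27] -> counters=[1,1,0,0,0,0,2,0,1,1,3,0,1,0,0,1,0,0,1,1,3,0,3,0,0,0,1,2,0,0,0,1,0,0,2,1,2,0,0]
Step 8: delete vvc at [8, 10, 19, 35] -> counters=[1,1,0,0,0,0,2,0,0,1,2,0,1,0,0,1,0,0,1,0,3,0,3,0,0,0,1,2,0,0,0,1,0,0,2,0,2,0,0]
Step 9: insert vvc at [8, 10, 19, 35] -> counters=[1,1,0,0,0,0,2,0,1,1,3,0,1,0,0,1,0,0,1,1,3,0,3,0,0,0,1,2,0,0,0,1,0,0,2,1,2,0,0]
Final counters=[1,1,0,0,0,0,2,0,1,1,3,0,1,0,0,1,0,0,1,1,3,0,3,0,0,0,1,2,0,0,0,1,0,0,2,1,2,0,0] -> 18 nonzero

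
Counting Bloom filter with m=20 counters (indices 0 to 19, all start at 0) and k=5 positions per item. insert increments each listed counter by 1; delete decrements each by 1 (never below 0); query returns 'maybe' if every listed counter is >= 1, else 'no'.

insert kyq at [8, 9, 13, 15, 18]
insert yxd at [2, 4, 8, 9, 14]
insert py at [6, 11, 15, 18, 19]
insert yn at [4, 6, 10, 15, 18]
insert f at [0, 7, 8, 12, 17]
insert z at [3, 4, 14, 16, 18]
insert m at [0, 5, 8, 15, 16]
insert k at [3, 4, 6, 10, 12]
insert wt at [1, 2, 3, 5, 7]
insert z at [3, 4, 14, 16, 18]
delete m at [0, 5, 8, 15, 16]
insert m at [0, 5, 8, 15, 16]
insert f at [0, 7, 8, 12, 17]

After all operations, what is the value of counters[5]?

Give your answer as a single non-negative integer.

Answer: 2

Derivation:
Step 1: insert kyq at [8, 9, 13, 15, 18] -> counters=[0,0,0,0,0,0,0,0,1,1,0,0,0,1,0,1,0,0,1,0]
Step 2: insert yxd at [2, 4, 8, 9, 14] -> counters=[0,0,1,0,1,0,0,0,2,2,0,0,0,1,1,1,0,0,1,0]
Step 3: insert py at [6, 11, 15, 18, 19] -> counters=[0,0,1,0,1,0,1,0,2,2,0,1,0,1,1,2,0,0,2,1]
Step 4: insert yn at [4, 6, 10, 15, 18] -> counters=[0,0,1,0,2,0,2,0,2,2,1,1,0,1,1,3,0,0,3,1]
Step 5: insert f at [0, 7, 8, 12, 17] -> counters=[1,0,1,0,2,0,2,1,3,2,1,1,1,1,1,3,0,1,3,1]
Step 6: insert z at [3, 4, 14, 16, 18] -> counters=[1,0,1,1,3,0,2,1,3,2,1,1,1,1,2,3,1,1,4,1]
Step 7: insert m at [0, 5, 8, 15, 16] -> counters=[2,0,1,1,3,1,2,1,4,2,1,1,1,1,2,4,2,1,4,1]
Step 8: insert k at [3, 4, 6, 10, 12] -> counters=[2,0,1,2,4,1,3,1,4,2,2,1,2,1,2,4,2,1,4,1]
Step 9: insert wt at [1, 2, 3, 5, 7] -> counters=[2,1,2,3,4,2,3,2,4,2,2,1,2,1,2,4,2,1,4,1]
Step 10: insert z at [3, 4, 14, 16, 18] -> counters=[2,1,2,4,5,2,3,2,4,2,2,1,2,1,3,4,3,1,5,1]
Step 11: delete m at [0, 5, 8, 15, 16] -> counters=[1,1,2,4,5,1,3,2,3,2,2,1,2,1,3,3,2,1,5,1]
Step 12: insert m at [0, 5, 8, 15, 16] -> counters=[2,1,2,4,5,2,3,2,4,2,2,1,2,1,3,4,3,1,5,1]
Step 13: insert f at [0, 7, 8, 12, 17] -> counters=[3,1,2,4,5,2,3,3,5,2,2,1,3,1,3,4,3,2,5,1]
Final counters=[3,1,2,4,5,2,3,3,5,2,2,1,3,1,3,4,3,2,5,1] -> counters[5]=2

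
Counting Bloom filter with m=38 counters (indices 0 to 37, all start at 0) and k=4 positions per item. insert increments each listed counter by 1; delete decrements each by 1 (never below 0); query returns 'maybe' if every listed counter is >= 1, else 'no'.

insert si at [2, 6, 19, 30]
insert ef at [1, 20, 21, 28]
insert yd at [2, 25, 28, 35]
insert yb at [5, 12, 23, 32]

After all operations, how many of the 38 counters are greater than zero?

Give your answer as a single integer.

Answer: 14

Derivation:
Step 1: insert si at [2, 6, 19, 30] -> counters=[0,0,1,0,0,0,1,0,0,0,0,0,0,0,0,0,0,0,0,1,0,0,0,0,0,0,0,0,0,0,1,0,0,0,0,0,0,0]
Step 2: insert ef at [1, 20, 21, 28] -> counters=[0,1,1,0,0,0,1,0,0,0,0,0,0,0,0,0,0,0,0,1,1,1,0,0,0,0,0,0,1,0,1,0,0,0,0,0,0,0]
Step 3: insert yd at [2, 25, 28, 35] -> counters=[0,1,2,0,0,0,1,0,0,0,0,0,0,0,0,0,0,0,0,1,1,1,0,0,0,1,0,0,2,0,1,0,0,0,0,1,0,0]
Step 4: insert yb at [5, 12, 23, 32] -> counters=[0,1,2,0,0,1,1,0,0,0,0,0,1,0,0,0,0,0,0,1,1,1,0,1,0,1,0,0,2,0,1,0,1,0,0,1,0,0]
Final counters=[0,1,2,0,0,1,1,0,0,0,0,0,1,0,0,0,0,0,0,1,1,1,0,1,0,1,0,0,2,0,1,0,1,0,0,1,0,0] -> 14 nonzero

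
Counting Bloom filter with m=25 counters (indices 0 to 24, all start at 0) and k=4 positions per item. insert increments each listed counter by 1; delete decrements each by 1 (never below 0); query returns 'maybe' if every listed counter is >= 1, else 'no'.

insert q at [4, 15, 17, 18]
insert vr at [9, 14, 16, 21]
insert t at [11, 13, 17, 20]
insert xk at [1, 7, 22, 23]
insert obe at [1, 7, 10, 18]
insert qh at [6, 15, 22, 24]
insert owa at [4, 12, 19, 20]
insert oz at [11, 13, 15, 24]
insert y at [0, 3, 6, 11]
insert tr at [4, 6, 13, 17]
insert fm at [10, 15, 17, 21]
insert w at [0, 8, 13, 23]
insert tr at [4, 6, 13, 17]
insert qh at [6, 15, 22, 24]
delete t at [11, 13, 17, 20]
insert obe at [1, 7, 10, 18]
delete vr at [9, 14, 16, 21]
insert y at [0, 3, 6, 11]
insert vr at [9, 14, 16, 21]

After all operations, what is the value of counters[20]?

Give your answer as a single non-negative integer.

Step 1: insert q at [4, 15, 17, 18] -> counters=[0,0,0,0,1,0,0,0,0,0,0,0,0,0,0,1,0,1,1,0,0,0,0,0,0]
Step 2: insert vr at [9, 14, 16, 21] -> counters=[0,0,0,0,1,0,0,0,0,1,0,0,0,0,1,1,1,1,1,0,0,1,0,0,0]
Step 3: insert t at [11, 13, 17, 20] -> counters=[0,0,0,0,1,0,0,0,0,1,0,1,0,1,1,1,1,2,1,0,1,1,0,0,0]
Step 4: insert xk at [1, 7, 22, 23] -> counters=[0,1,0,0,1,0,0,1,0,1,0,1,0,1,1,1,1,2,1,0,1,1,1,1,0]
Step 5: insert obe at [1, 7, 10, 18] -> counters=[0,2,0,0,1,0,0,2,0,1,1,1,0,1,1,1,1,2,2,0,1,1,1,1,0]
Step 6: insert qh at [6, 15, 22, 24] -> counters=[0,2,0,0,1,0,1,2,0,1,1,1,0,1,1,2,1,2,2,0,1,1,2,1,1]
Step 7: insert owa at [4, 12, 19, 20] -> counters=[0,2,0,0,2,0,1,2,0,1,1,1,1,1,1,2,1,2,2,1,2,1,2,1,1]
Step 8: insert oz at [11, 13, 15, 24] -> counters=[0,2,0,0,2,0,1,2,0,1,1,2,1,2,1,3,1,2,2,1,2,1,2,1,2]
Step 9: insert y at [0, 3, 6, 11] -> counters=[1,2,0,1,2,0,2,2,0,1,1,3,1,2,1,3,1,2,2,1,2,1,2,1,2]
Step 10: insert tr at [4, 6, 13, 17] -> counters=[1,2,0,1,3,0,3,2,0,1,1,3,1,3,1,3,1,3,2,1,2,1,2,1,2]
Step 11: insert fm at [10, 15, 17, 21] -> counters=[1,2,0,1,3,0,3,2,0,1,2,3,1,3,1,4,1,4,2,1,2,2,2,1,2]
Step 12: insert w at [0, 8, 13, 23] -> counters=[2,2,0,1,3,0,3,2,1,1,2,3,1,4,1,4,1,4,2,1,2,2,2,2,2]
Step 13: insert tr at [4, 6, 13, 17] -> counters=[2,2,0,1,4,0,4,2,1,1,2,3,1,5,1,4,1,5,2,1,2,2,2,2,2]
Step 14: insert qh at [6, 15, 22, 24] -> counters=[2,2,0,1,4,0,5,2,1,1,2,3,1,5,1,5,1,5,2,1,2,2,3,2,3]
Step 15: delete t at [11, 13, 17, 20] -> counters=[2,2,0,1,4,0,5,2,1,1,2,2,1,4,1,5,1,4,2,1,1,2,3,2,3]
Step 16: insert obe at [1, 7, 10, 18] -> counters=[2,3,0,1,4,0,5,3,1,1,3,2,1,4,1,5,1,4,3,1,1,2,3,2,3]
Step 17: delete vr at [9, 14, 16, 21] -> counters=[2,3,0,1,4,0,5,3,1,0,3,2,1,4,0,5,0,4,3,1,1,1,3,2,3]
Step 18: insert y at [0, 3, 6, 11] -> counters=[3,3,0,2,4,0,6,3,1,0,3,3,1,4,0,5,0,4,3,1,1,1,3,2,3]
Step 19: insert vr at [9, 14, 16, 21] -> counters=[3,3,0,2,4,0,6,3,1,1,3,3,1,4,1,5,1,4,3,1,1,2,3,2,3]
Final counters=[3,3,0,2,4,0,6,3,1,1,3,3,1,4,1,5,1,4,3,1,1,2,3,2,3] -> counters[20]=1

Answer: 1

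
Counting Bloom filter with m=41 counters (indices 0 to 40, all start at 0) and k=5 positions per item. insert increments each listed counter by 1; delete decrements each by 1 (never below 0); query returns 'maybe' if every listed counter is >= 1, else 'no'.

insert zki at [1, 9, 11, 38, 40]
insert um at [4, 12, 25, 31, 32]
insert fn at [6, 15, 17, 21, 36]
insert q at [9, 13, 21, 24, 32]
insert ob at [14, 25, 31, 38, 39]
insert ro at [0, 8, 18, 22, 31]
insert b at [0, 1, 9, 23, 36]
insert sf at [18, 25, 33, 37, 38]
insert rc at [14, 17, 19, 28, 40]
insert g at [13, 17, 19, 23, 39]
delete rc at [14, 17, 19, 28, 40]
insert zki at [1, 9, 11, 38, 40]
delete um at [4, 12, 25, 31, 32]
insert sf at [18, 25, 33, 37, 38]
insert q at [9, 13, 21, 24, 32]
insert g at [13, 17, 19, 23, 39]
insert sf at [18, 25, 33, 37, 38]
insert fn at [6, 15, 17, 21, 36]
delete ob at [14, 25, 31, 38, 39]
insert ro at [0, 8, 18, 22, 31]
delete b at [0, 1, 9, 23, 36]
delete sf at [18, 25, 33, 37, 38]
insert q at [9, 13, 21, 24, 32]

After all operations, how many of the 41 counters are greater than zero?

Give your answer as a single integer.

Answer: 24

Derivation:
Step 1: insert zki at [1, 9, 11, 38, 40] -> counters=[0,1,0,0,0,0,0,0,0,1,0,1,0,0,0,0,0,0,0,0,0,0,0,0,0,0,0,0,0,0,0,0,0,0,0,0,0,0,1,0,1]
Step 2: insert um at [4, 12, 25, 31, 32] -> counters=[0,1,0,0,1,0,0,0,0,1,0,1,1,0,0,0,0,0,0,0,0,0,0,0,0,1,0,0,0,0,0,1,1,0,0,0,0,0,1,0,1]
Step 3: insert fn at [6, 15, 17, 21, 36] -> counters=[0,1,0,0,1,0,1,0,0,1,0,1,1,0,0,1,0,1,0,0,0,1,0,0,0,1,0,0,0,0,0,1,1,0,0,0,1,0,1,0,1]
Step 4: insert q at [9, 13, 21, 24, 32] -> counters=[0,1,0,0,1,0,1,0,0,2,0,1,1,1,0,1,0,1,0,0,0,2,0,0,1,1,0,0,0,0,0,1,2,0,0,0,1,0,1,0,1]
Step 5: insert ob at [14, 25, 31, 38, 39] -> counters=[0,1,0,0,1,0,1,0,0,2,0,1,1,1,1,1,0,1,0,0,0,2,0,0,1,2,0,0,0,0,0,2,2,0,0,0,1,0,2,1,1]
Step 6: insert ro at [0, 8, 18, 22, 31] -> counters=[1,1,0,0,1,0,1,0,1,2,0,1,1,1,1,1,0,1,1,0,0,2,1,0,1,2,0,0,0,0,0,3,2,0,0,0,1,0,2,1,1]
Step 7: insert b at [0, 1, 9, 23, 36] -> counters=[2,2,0,0,1,0,1,0,1,3,0,1,1,1,1,1,0,1,1,0,0,2,1,1,1,2,0,0,0,0,0,3,2,0,0,0,2,0,2,1,1]
Step 8: insert sf at [18, 25, 33, 37, 38] -> counters=[2,2,0,0,1,0,1,0,1,3,0,1,1,1,1,1,0,1,2,0,0,2,1,1,1,3,0,0,0,0,0,3,2,1,0,0,2,1,3,1,1]
Step 9: insert rc at [14, 17, 19, 28, 40] -> counters=[2,2,0,0,1,0,1,0,1,3,0,1,1,1,2,1,0,2,2,1,0,2,1,1,1,3,0,0,1,0,0,3,2,1,0,0,2,1,3,1,2]
Step 10: insert g at [13, 17, 19, 23, 39] -> counters=[2,2,0,0,1,0,1,0,1,3,0,1,1,2,2,1,0,3,2,2,0,2,1,2,1,3,0,0,1,0,0,3,2,1,0,0,2,1,3,2,2]
Step 11: delete rc at [14, 17, 19, 28, 40] -> counters=[2,2,0,0,1,0,1,0,1,3,0,1,1,2,1,1,0,2,2,1,0,2,1,2,1,3,0,0,0,0,0,3,2,1,0,0,2,1,3,2,1]
Step 12: insert zki at [1, 9, 11, 38, 40] -> counters=[2,3,0,0,1,0,1,0,1,4,0,2,1,2,1,1,0,2,2,1,0,2,1,2,1,3,0,0,0,0,0,3,2,1,0,0,2,1,4,2,2]
Step 13: delete um at [4, 12, 25, 31, 32] -> counters=[2,3,0,0,0,0,1,0,1,4,0,2,0,2,1,1,0,2,2,1,0,2,1,2,1,2,0,0,0,0,0,2,1,1,0,0,2,1,4,2,2]
Step 14: insert sf at [18, 25, 33, 37, 38] -> counters=[2,3,0,0,0,0,1,0,1,4,0,2,0,2,1,1,0,2,3,1,0,2,1,2,1,3,0,0,0,0,0,2,1,2,0,0,2,2,5,2,2]
Step 15: insert q at [9, 13, 21, 24, 32] -> counters=[2,3,0,0,0,0,1,0,1,5,0,2,0,3,1,1,0,2,3,1,0,3,1,2,2,3,0,0,0,0,0,2,2,2,0,0,2,2,5,2,2]
Step 16: insert g at [13, 17, 19, 23, 39] -> counters=[2,3,0,0,0,0,1,0,1,5,0,2,0,4,1,1,0,3,3,2,0,3,1,3,2,3,0,0,0,0,0,2,2,2,0,0,2,2,5,3,2]
Step 17: insert sf at [18, 25, 33, 37, 38] -> counters=[2,3,0,0,0,0,1,0,1,5,0,2,0,4,1,1,0,3,4,2,0,3,1,3,2,4,0,0,0,0,0,2,2,3,0,0,2,3,6,3,2]
Step 18: insert fn at [6, 15, 17, 21, 36] -> counters=[2,3,0,0,0,0,2,0,1,5,0,2,0,4,1,2,0,4,4,2,0,4,1,3,2,4,0,0,0,0,0,2,2,3,0,0,3,3,6,3,2]
Step 19: delete ob at [14, 25, 31, 38, 39] -> counters=[2,3,0,0,0,0,2,0,1,5,0,2,0,4,0,2,0,4,4,2,0,4,1,3,2,3,0,0,0,0,0,1,2,3,0,0,3,3,5,2,2]
Step 20: insert ro at [0, 8, 18, 22, 31] -> counters=[3,3,0,0,0,0,2,0,2,5,0,2,0,4,0,2,0,4,5,2,0,4,2,3,2,3,0,0,0,0,0,2,2,3,0,0,3,3,5,2,2]
Step 21: delete b at [0, 1, 9, 23, 36] -> counters=[2,2,0,0,0,0,2,0,2,4,0,2,0,4,0,2,0,4,5,2,0,4,2,2,2,3,0,0,0,0,0,2,2,3,0,0,2,3,5,2,2]
Step 22: delete sf at [18, 25, 33, 37, 38] -> counters=[2,2,0,0,0,0,2,0,2,4,0,2,0,4,0,2,0,4,4,2,0,4,2,2,2,2,0,0,0,0,0,2,2,2,0,0,2,2,4,2,2]
Step 23: insert q at [9, 13, 21, 24, 32] -> counters=[2,2,0,0,0,0,2,0,2,5,0,2,0,5,0,2,0,4,4,2,0,5,2,2,3,2,0,0,0,0,0,2,3,2,0,0,2,2,4,2,2]
Final counters=[2,2,0,0,0,0,2,0,2,5,0,2,0,5,0,2,0,4,4,2,0,5,2,2,3,2,0,0,0,0,0,2,3,2,0,0,2,2,4,2,2] -> 24 nonzero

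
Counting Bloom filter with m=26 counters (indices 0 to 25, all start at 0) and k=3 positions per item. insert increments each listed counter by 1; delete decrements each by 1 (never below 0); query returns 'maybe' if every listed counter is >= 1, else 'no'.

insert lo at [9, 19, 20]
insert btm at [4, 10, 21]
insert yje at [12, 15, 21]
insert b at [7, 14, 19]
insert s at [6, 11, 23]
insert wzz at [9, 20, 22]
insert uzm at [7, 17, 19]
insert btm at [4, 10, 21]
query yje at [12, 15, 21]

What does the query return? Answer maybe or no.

Answer: maybe

Derivation:
Step 1: insert lo at [9, 19, 20] -> counters=[0,0,0,0,0,0,0,0,0,1,0,0,0,0,0,0,0,0,0,1,1,0,0,0,0,0]
Step 2: insert btm at [4, 10, 21] -> counters=[0,0,0,0,1,0,0,0,0,1,1,0,0,0,0,0,0,0,0,1,1,1,0,0,0,0]
Step 3: insert yje at [12, 15, 21] -> counters=[0,0,0,0,1,0,0,0,0,1,1,0,1,0,0,1,0,0,0,1,1,2,0,0,0,0]
Step 4: insert b at [7, 14, 19] -> counters=[0,0,0,0,1,0,0,1,0,1,1,0,1,0,1,1,0,0,0,2,1,2,0,0,0,0]
Step 5: insert s at [6, 11, 23] -> counters=[0,0,0,0,1,0,1,1,0,1,1,1,1,0,1,1,0,0,0,2,1,2,0,1,0,0]
Step 6: insert wzz at [9, 20, 22] -> counters=[0,0,0,0,1,0,1,1,0,2,1,1,1,0,1,1,0,0,0,2,2,2,1,1,0,0]
Step 7: insert uzm at [7, 17, 19] -> counters=[0,0,0,0,1,0,1,2,0,2,1,1,1,0,1,1,0,1,0,3,2,2,1,1,0,0]
Step 8: insert btm at [4, 10, 21] -> counters=[0,0,0,0,2,0,1,2,0,2,2,1,1,0,1,1,0,1,0,3,2,3,1,1,0,0]
Query yje: check counters[12]=1 counters[15]=1 counters[21]=3 -> maybe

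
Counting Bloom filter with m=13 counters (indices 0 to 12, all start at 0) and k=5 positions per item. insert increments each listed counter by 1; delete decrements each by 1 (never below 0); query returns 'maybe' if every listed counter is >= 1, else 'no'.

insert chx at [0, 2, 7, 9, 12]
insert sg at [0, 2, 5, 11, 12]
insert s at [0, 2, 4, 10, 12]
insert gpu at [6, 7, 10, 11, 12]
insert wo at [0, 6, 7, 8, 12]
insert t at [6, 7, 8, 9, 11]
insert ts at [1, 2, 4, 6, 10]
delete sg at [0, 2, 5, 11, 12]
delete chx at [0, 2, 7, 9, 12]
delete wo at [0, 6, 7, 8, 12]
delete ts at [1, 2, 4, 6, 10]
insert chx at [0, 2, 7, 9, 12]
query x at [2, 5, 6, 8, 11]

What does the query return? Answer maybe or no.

Step 1: insert chx at [0, 2, 7, 9, 12] -> counters=[1,0,1,0,0,0,0,1,0,1,0,0,1]
Step 2: insert sg at [0, 2, 5, 11, 12] -> counters=[2,0,2,0,0,1,0,1,0,1,0,1,2]
Step 3: insert s at [0, 2, 4, 10, 12] -> counters=[3,0,3,0,1,1,0,1,0,1,1,1,3]
Step 4: insert gpu at [6, 7, 10, 11, 12] -> counters=[3,0,3,0,1,1,1,2,0,1,2,2,4]
Step 5: insert wo at [0, 6, 7, 8, 12] -> counters=[4,0,3,0,1,1,2,3,1,1,2,2,5]
Step 6: insert t at [6, 7, 8, 9, 11] -> counters=[4,0,3,0,1,1,3,4,2,2,2,3,5]
Step 7: insert ts at [1, 2, 4, 6, 10] -> counters=[4,1,4,0,2,1,4,4,2,2,3,3,5]
Step 8: delete sg at [0, 2, 5, 11, 12] -> counters=[3,1,3,0,2,0,4,4,2,2,3,2,4]
Step 9: delete chx at [0, 2, 7, 9, 12] -> counters=[2,1,2,0,2,0,4,3,2,1,3,2,3]
Step 10: delete wo at [0, 6, 7, 8, 12] -> counters=[1,1,2,0,2,0,3,2,1,1,3,2,2]
Step 11: delete ts at [1, 2, 4, 6, 10] -> counters=[1,0,1,0,1,0,2,2,1,1,2,2,2]
Step 12: insert chx at [0, 2, 7, 9, 12] -> counters=[2,0,2,0,1,0,2,3,1,2,2,2,3]
Query x: check counters[2]=2 counters[5]=0 counters[6]=2 counters[8]=1 counters[11]=2 -> no

Answer: no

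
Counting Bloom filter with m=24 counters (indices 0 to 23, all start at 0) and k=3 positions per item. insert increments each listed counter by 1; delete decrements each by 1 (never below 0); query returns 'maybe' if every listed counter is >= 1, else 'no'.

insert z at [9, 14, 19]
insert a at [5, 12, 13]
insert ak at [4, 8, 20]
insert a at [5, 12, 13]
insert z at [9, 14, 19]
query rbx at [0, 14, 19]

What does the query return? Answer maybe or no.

Step 1: insert z at [9, 14, 19] -> counters=[0,0,0,0,0,0,0,0,0,1,0,0,0,0,1,0,0,0,0,1,0,0,0,0]
Step 2: insert a at [5, 12, 13] -> counters=[0,0,0,0,0,1,0,0,0,1,0,0,1,1,1,0,0,0,0,1,0,0,0,0]
Step 3: insert ak at [4, 8, 20] -> counters=[0,0,0,0,1,1,0,0,1,1,0,0,1,1,1,0,0,0,0,1,1,0,0,0]
Step 4: insert a at [5, 12, 13] -> counters=[0,0,0,0,1,2,0,0,1,1,0,0,2,2,1,0,0,0,0,1,1,0,0,0]
Step 5: insert z at [9, 14, 19] -> counters=[0,0,0,0,1,2,0,0,1,2,0,0,2,2,2,0,0,0,0,2,1,0,0,0]
Query rbx: check counters[0]=0 counters[14]=2 counters[19]=2 -> no

Answer: no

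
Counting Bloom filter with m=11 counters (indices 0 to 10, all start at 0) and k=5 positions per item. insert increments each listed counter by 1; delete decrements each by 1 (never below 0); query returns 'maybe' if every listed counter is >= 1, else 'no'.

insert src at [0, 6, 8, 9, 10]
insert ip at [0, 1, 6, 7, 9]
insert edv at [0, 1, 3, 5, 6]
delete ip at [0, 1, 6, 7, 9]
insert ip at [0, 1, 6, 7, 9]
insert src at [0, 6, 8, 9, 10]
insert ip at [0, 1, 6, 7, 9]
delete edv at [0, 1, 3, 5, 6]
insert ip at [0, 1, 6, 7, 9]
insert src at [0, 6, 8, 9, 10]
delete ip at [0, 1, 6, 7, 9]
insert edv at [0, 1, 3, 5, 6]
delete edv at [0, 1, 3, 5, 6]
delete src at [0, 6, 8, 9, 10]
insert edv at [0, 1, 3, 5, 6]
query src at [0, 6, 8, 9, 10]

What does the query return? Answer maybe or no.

Step 1: insert src at [0, 6, 8, 9, 10] -> counters=[1,0,0,0,0,0,1,0,1,1,1]
Step 2: insert ip at [0, 1, 6, 7, 9] -> counters=[2,1,0,0,0,0,2,1,1,2,1]
Step 3: insert edv at [0, 1, 3, 5, 6] -> counters=[3,2,0,1,0,1,3,1,1,2,1]
Step 4: delete ip at [0, 1, 6, 7, 9] -> counters=[2,1,0,1,0,1,2,0,1,1,1]
Step 5: insert ip at [0, 1, 6, 7, 9] -> counters=[3,2,0,1,0,1,3,1,1,2,1]
Step 6: insert src at [0, 6, 8, 9, 10] -> counters=[4,2,0,1,0,1,4,1,2,3,2]
Step 7: insert ip at [0, 1, 6, 7, 9] -> counters=[5,3,0,1,0,1,5,2,2,4,2]
Step 8: delete edv at [0, 1, 3, 5, 6] -> counters=[4,2,0,0,0,0,4,2,2,4,2]
Step 9: insert ip at [0, 1, 6, 7, 9] -> counters=[5,3,0,0,0,0,5,3,2,5,2]
Step 10: insert src at [0, 6, 8, 9, 10] -> counters=[6,3,0,0,0,0,6,3,3,6,3]
Step 11: delete ip at [0, 1, 6, 7, 9] -> counters=[5,2,0,0,0,0,5,2,3,5,3]
Step 12: insert edv at [0, 1, 3, 5, 6] -> counters=[6,3,0,1,0,1,6,2,3,5,3]
Step 13: delete edv at [0, 1, 3, 5, 6] -> counters=[5,2,0,0,0,0,5,2,3,5,3]
Step 14: delete src at [0, 6, 8, 9, 10] -> counters=[4,2,0,0,0,0,4,2,2,4,2]
Step 15: insert edv at [0, 1, 3, 5, 6] -> counters=[5,3,0,1,0,1,5,2,2,4,2]
Query src: check counters[0]=5 counters[6]=5 counters[8]=2 counters[9]=4 counters[10]=2 -> maybe

Answer: maybe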